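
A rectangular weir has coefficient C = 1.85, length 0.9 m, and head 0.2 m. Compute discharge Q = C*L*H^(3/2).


Q = C * L * H^(3/2) = 1.85 * 0.9 * 0.2^1.5 = 1.85 * 0.9 * 0.089443

0.1489 m^3/s


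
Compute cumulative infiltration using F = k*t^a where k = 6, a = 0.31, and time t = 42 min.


F = k * t^a = 6 * 42^0.31
F = 6 * 3.185718

19.1143 mm


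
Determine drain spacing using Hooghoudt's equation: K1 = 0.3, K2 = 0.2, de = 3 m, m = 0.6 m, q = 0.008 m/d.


S^2 = 8*K2*de*m/q + 4*K1*m^2/q
S^2 = 8*0.2*3*0.6/0.008 + 4*0.3*0.6^2/0.008
S = sqrt(414.0000)

20.3470 m


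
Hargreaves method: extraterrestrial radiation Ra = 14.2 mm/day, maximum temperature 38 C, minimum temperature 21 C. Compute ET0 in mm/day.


Tmean = (Tmax + Tmin)/2 = (38 + 21)/2 = 29.5
ET0 = 0.0023 * 14.2 * (29.5 + 17.8) * sqrt(38 - 21)
ET0 = 0.0023 * 14.2 * 47.3 * 4.123106

6.3694 mm/day


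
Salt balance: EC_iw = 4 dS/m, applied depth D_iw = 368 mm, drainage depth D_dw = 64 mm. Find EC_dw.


EC_dw = EC_iw * D_iw / D_dw
EC_dw = 4 * 368 / 64
EC_dw = 1472 / 64

23.0000 dS/m


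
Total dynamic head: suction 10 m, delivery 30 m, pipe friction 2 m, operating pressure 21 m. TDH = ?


TDH = Hs + Hd + hf + Hp = 10 + 30 + 2 + 21 = 63

63 m


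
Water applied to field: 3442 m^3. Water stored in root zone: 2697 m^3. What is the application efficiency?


Ea = V_root / V_field * 100 = 2697 / 3442 * 100 = 78.3556%

78.3556 %


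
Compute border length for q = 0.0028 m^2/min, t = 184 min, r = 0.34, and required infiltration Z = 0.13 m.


L = q*t/((1+r)*Z)
L = 0.0028*184/((1+0.34)*0.13)
L = 0.5152/0.1742

2.9575 m


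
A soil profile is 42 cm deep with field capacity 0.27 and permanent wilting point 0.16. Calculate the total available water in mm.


AWC = (FC - PWP) * d * 10
AWC = (0.27 - 0.16) * 42 * 10
AWC = 0.1100 * 42 * 10

46.2000 mm


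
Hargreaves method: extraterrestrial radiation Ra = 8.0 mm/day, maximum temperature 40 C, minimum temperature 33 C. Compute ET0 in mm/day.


Tmean = (Tmax + Tmin)/2 = (40 + 33)/2 = 36.5
ET0 = 0.0023 * 8.0 * (36.5 + 17.8) * sqrt(40 - 33)
ET0 = 0.0023 * 8.0 * 54.3 * 2.645751

2.6434 mm/day


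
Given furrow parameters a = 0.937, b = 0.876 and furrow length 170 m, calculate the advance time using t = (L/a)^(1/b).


t = (L/a)^(1/b)
t = (170/0.937)^(1/0.876)
t = 181.430096^(1/0.876)

378.8221 min


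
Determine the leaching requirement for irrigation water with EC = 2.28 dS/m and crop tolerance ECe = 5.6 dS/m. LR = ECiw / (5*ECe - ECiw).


LR = ECiw / (5*ECe - ECiw)
LR = 2.28 / (5*5.6 - 2.28)
LR = 2.28 / 25.7200

0.0886


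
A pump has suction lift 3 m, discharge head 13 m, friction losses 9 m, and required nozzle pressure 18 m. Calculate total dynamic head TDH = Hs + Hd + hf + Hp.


TDH = Hs + Hd + hf + Hp = 3 + 13 + 9 + 18 = 43

43 m


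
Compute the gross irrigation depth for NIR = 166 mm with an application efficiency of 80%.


Ea = 80% = 0.8
GID = NIR / Ea = 166 / 0.8 = 207.5000 mm

207.5000 mm


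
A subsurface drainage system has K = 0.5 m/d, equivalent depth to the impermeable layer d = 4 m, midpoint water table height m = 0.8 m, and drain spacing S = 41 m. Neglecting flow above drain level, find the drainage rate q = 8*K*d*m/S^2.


q = 8*K*d*m/S^2
q = 8*0.5*4*0.8/41^2
q = 12.8000 / 1681

0.0076 m/d


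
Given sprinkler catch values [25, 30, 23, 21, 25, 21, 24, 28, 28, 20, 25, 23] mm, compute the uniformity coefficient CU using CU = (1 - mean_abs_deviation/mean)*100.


mean = 24.416667 mm
MAD = 2.416667 mm
CU = (1 - 2.416667/24.416667)*100

90.1024 %


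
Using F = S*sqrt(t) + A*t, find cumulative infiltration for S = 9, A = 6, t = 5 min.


F = S*sqrt(t) + A*t
F = 9*sqrt(5) + 6*5
F = 9*2.236068 + 30

50.1246 mm


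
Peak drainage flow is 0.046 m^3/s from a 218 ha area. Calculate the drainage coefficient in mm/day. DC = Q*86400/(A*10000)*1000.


DC = Q * 86400 / (A * 10000) * 1000
DC = 0.046 * 86400 / (218 * 10000) * 1000
DC = 3974400.0000 / 2180000

1.8231 mm/day


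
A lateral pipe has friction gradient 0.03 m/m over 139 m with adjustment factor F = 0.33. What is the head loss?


hf = J * L * F = 0.03 * 139 * 0.33 = 1.3761 m

1.3761 m


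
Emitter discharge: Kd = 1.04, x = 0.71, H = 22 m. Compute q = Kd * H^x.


q = Kd * H^x = 1.04 * 22^0.71 = 1.04 * 8.976770

9.3358 L/h


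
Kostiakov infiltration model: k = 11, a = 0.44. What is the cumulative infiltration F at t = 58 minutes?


F = k * t^a = 11 * 58^0.44
F = 11 * 5.969093

65.6600 mm


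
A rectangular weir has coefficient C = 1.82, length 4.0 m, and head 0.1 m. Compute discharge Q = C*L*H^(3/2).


Q = C * L * H^(3/2) = 1.82 * 4.0 * 0.1^1.5 = 1.82 * 4.0 * 0.031623

0.2302 m^3/s


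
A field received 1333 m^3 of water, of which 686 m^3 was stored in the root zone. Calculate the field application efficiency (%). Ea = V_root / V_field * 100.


Ea = V_root / V_field * 100 = 686 / 1333 * 100 = 51.4629%

51.4629 %


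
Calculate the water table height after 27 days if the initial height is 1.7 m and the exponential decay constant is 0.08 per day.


m = m0 * exp(-k*t)
m = 1.7 * exp(-0.08 * 27)
m = 1.7 * exp(-2.1600)

0.1961 m


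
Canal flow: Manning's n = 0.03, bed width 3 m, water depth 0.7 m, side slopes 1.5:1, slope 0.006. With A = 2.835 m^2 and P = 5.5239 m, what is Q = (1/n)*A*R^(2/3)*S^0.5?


R = A/P = 2.835/5.5239 = 0.513224
Q = (1/0.03) * 2.835 * 0.513224^(2/3) * 0.006^0.5

4.6922 m^3/s


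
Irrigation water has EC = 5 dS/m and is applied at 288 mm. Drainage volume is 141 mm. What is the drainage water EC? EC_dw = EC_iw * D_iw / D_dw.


EC_dw = EC_iw * D_iw / D_dw
EC_dw = 5 * 288 / 141
EC_dw = 1440 / 141

10.2128 dS/m


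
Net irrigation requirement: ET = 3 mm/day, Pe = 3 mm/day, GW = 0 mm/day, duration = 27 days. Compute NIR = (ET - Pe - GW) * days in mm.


Daily deficit = ET - Pe - GW = 3 - 3 - 0 = 0 mm/day
NIR = 0 * 27 = 0 mm

0 mm


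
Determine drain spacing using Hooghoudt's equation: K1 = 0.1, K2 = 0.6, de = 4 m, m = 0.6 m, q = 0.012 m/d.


S^2 = 8*K2*de*m/q + 4*K1*m^2/q
S^2 = 8*0.6*4*0.6/0.012 + 4*0.1*0.6^2/0.012
S = sqrt(972.0000)

31.1769 m


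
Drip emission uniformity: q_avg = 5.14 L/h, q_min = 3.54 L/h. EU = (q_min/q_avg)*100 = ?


EU = (q_min/q_avg)*100 = (3.54/5.14)*100 = 68.8716%

68.8716 %


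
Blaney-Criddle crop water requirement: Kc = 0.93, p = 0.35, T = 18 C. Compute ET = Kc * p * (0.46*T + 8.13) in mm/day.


ET = Kc * p * (0.46*T + 8.13)
ET = 0.93 * 0.35 * (0.46*18 + 8.13)
ET = 0.93 * 0.35 * 16.4100

5.3415 mm/day


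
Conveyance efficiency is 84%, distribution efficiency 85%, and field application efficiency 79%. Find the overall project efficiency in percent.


Ec = 0.84, Eb = 0.85, Ea = 0.79
E = 0.84 * 0.85 * 0.79 * 100 = 56.4060%

56.4060 %


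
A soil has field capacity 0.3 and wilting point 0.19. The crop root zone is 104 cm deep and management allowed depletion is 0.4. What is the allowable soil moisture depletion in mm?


SMD = (FC - PWP) * d * MAD * 10
SMD = (0.3 - 0.19) * 104 * 0.4 * 10
SMD = 0.1100 * 104 * 0.4 * 10

45.7600 mm


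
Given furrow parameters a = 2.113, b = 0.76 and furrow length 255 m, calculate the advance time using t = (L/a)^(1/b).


t = (L/a)^(1/b)
t = (255/2.113)^(1/0.76)
t = 120.681496^(1/0.76)

548.2781 min


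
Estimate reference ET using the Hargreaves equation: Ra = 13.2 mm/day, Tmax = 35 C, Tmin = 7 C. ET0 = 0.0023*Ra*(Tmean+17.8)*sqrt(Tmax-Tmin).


Tmean = (Tmax + Tmin)/2 = (35 + 7)/2 = 21.0
ET0 = 0.0023 * 13.2 * (21.0 + 17.8) * sqrt(35 - 7)
ET0 = 0.0023 * 13.2 * 38.8 * 5.291503

6.2332 mm/day


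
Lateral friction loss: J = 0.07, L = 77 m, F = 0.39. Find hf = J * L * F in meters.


hf = J * L * F = 0.07 * 77 * 0.39 = 2.1021 m

2.1021 m


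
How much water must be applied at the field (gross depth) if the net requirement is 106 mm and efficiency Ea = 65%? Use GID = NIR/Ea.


Ea = 65% = 0.65
GID = NIR / Ea = 106 / 0.65 = 163.0769 mm

163.0769 mm


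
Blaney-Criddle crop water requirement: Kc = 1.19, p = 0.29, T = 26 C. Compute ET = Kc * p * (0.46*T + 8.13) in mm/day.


ET = Kc * p * (0.46*T + 8.13)
ET = 1.19 * 0.29 * (0.46*26 + 8.13)
ET = 1.19 * 0.29 * 20.0900

6.9331 mm/day


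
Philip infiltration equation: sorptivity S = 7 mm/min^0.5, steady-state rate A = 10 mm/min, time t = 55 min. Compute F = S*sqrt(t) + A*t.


F = S*sqrt(t) + A*t
F = 7*sqrt(55) + 10*55
F = 7*7.416198 + 550

601.9134 mm


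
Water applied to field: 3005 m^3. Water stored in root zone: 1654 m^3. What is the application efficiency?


Ea = V_root / V_field * 100 = 1654 / 3005 * 100 = 55.0416%

55.0416 %


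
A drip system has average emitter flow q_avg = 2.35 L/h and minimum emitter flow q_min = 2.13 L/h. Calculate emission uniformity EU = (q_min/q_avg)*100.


EU = (q_min/q_avg)*100 = (2.13/2.35)*100 = 90.6383%

90.6383 %


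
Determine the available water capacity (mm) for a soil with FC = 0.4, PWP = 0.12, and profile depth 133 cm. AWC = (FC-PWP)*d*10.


AWC = (FC - PWP) * d * 10
AWC = (0.4 - 0.12) * 133 * 10
AWC = 0.2800 * 133 * 10

372.4000 mm


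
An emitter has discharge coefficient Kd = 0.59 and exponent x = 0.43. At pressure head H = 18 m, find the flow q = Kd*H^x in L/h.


q = Kd * H^x = 0.59 * 18^0.43 = 0.59 * 3.465510

2.0447 L/h


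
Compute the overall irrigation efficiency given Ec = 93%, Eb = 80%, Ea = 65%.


Ec = 0.93, Eb = 0.8, Ea = 0.65
E = 0.93 * 0.8 * 0.65 * 100 = 48.3600%

48.3600 %


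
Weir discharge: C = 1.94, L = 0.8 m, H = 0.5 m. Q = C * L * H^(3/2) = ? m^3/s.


Q = C * L * H^(3/2) = 1.94 * 0.8 * 0.5^1.5 = 1.94 * 0.8 * 0.353553

0.5487 m^3/s


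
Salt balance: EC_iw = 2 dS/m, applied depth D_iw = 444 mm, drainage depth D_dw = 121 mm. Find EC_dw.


EC_dw = EC_iw * D_iw / D_dw
EC_dw = 2 * 444 / 121
EC_dw = 888 / 121

7.3388 dS/m


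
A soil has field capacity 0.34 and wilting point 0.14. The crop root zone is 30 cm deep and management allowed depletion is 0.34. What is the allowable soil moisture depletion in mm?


SMD = (FC - PWP) * d * MAD * 10
SMD = (0.34 - 0.14) * 30 * 0.34 * 10
SMD = 0.2000 * 30 * 0.34 * 10

20.4000 mm


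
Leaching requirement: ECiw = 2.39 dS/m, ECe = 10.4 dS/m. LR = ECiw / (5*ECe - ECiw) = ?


LR = ECiw / (5*ECe - ECiw)
LR = 2.39 / (5*10.4 - 2.39)
LR = 2.39 / 49.6100

0.0482


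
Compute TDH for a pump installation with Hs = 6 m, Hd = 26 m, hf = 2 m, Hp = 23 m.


TDH = Hs + Hd + hf + Hp = 6 + 26 + 2 + 23 = 57

57 m


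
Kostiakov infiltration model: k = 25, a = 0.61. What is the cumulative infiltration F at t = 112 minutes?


F = k * t^a = 25 * 112^0.61
F = 25 * 17.783736

444.5934 mm


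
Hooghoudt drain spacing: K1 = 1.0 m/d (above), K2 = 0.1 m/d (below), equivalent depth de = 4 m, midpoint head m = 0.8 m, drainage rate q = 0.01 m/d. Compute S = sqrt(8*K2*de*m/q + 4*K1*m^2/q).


S^2 = 8*K2*de*m/q + 4*K1*m^2/q
S^2 = 8*0.1*4*0.8/0.01 + 4*1.0*0.8^2/0.01
S = sqrt(512.0000)

22.6274 m


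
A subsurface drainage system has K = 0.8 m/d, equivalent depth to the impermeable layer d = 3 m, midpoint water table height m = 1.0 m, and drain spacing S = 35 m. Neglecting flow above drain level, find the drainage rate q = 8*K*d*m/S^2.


q = 8*K*d*m/S^2
q = 8*0.8*3*1.0/35^2
q = 19.2000 / 1225

0.0157 m/d


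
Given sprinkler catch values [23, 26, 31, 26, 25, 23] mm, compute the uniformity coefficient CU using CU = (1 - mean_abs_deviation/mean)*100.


mean = 25.666667 mm
MAD = 2.000000 mm
CU = (1 - 2.000000/25.666667)*100

92.2078 %


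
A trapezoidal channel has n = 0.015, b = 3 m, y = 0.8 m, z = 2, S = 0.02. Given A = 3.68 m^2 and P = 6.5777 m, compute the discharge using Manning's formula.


R = A/P = 3.68/6.5777 = 0.559466
Q = (1/0.015) * 3.68 * 0.559466^(2/3) * 0.02^0.5

23.5570 m^3/s


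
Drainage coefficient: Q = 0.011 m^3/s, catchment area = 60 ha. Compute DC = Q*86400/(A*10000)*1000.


DC = Q * 86400 / (A * 10000) * 1000
DC = 0.011 * 86400 / (60 * 10000) * 1000
DC = 950400.0000 / 600000

1.5840 mm/day


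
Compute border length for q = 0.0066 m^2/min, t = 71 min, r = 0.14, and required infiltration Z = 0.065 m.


L = q*t/((1+r)*Z)
L = 0.0066*71/((1+0.14)*0.065)
L = 0.4686/0.0741

6.3239 m


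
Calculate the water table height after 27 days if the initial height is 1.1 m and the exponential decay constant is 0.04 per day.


m = m0 * exp(-k*t)
m = 1.1 * exp(-0.04 * 27)
m = 1.1 * exp(-1.0800)

0.3736 m


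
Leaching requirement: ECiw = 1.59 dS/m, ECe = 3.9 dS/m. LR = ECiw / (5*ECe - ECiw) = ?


LR = ECiw / (5*ECe - ECiw)
LR = 1.59 / (5*3.9 - 1.59)
LR = 1.59 / 17.9100

0.0888


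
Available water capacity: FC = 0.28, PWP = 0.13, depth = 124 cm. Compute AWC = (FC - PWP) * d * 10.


AWC = (FC - PWP) * d * 10
AWC = (0.28 - 0.13) * 124 * 10
AWC = 0.1500 * 124 * 10

186.0000 mm


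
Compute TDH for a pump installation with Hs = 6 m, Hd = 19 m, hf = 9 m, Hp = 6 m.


TDH = Hs + Hd + hf + Hp = 6 + 19 + 9 + 6 = 40

40 m


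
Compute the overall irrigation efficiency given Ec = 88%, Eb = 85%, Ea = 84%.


Ec = 0.88, Eb = 0.85, Ea = 0.84
E = 0.88 * 0.85 * 0.84 * 100 = 62.8320%

62.8320 %


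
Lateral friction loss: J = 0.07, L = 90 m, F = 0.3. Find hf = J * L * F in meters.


hf = J * L * F = 0.07 * 90 * 0.3 = 1.8900 m

1.8900 m


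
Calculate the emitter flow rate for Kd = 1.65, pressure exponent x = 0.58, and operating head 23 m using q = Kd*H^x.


q = Kd * H^x = 1.65 * 23^0.58 = 1.65 * 6.163142

10.1692 L/h


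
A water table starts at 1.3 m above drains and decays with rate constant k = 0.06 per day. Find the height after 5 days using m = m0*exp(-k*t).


m = m0 * exp(-k*t)
m = 1.3 * exp(-0.06 * 5)
m = 1.3 * exp(-0.3000)

0.9631 m


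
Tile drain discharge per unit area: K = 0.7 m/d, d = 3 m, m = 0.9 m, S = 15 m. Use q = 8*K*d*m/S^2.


q = 8*K*d*m/S^2
q = 8*0.7*3*0.9/15^2
q = 15.1200 / 225

0.0672 m/d


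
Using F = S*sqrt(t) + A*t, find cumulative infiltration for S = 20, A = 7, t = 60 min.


F = S*sqrt(t) + A*t
F = 20*sqrt(60) + 7*60
F = 20*7.745967 + 420

574.9193 mm


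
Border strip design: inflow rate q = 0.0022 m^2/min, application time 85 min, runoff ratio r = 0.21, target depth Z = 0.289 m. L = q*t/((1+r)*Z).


L = q*t/((1+r)*Z)
L = 0.0022*85/((1+0.21)*0.289)
L = 0.187/0.34969

0.5348 m


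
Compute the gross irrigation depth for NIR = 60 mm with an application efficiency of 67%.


Ea = 67% = 0.67
GID = NIR / Ea = 60 / 0.67 = 89.5522 mm

89.5522 mm


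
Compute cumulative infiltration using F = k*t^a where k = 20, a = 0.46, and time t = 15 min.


F = k * t^a = 20 * 15^0.46
F = 20 * 3.475377

69.5075 mm


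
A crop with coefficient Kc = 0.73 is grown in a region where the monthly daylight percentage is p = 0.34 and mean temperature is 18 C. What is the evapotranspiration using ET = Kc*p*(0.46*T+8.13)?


ET = Kc * p * (0.46*T + 8.13)
ET = 0.73 * 0.34 * (0.46*18 + 8.13)
ET = 0.73 * 0.34 * 16.4100

4.0730 mm/day


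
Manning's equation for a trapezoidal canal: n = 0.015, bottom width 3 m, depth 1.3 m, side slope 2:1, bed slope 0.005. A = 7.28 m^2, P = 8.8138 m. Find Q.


R = A/P = 7.28/8.8138 = 0.825977
Q = (1/0.015) * 7.28 * 0.825977^(2/3) * 0.005^0.5

30.2114 m^3/s


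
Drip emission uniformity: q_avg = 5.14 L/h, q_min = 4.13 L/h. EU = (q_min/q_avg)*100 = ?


EU = (q_min/q_avg)*100 = (4.13/5.14)*100 = 80.3502%

80.3502 %


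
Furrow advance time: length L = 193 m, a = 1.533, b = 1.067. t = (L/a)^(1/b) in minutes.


t = (L/a)^(1/b)
t = (193/1.533)^(1/1.067)
t = 125.896934^(1/1.067)

92.9285 min


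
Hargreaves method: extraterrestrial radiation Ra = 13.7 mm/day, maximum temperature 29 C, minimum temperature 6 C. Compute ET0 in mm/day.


Tmean = (Tmax + Tmin)/2 = (29 + 6)/2 = 17.5
ET0 = 0.0023 * 13.7 * (17.5 + 17.8) * sqrt(29 - 6)
ET0 = 0.0023 * 13.7 * 35.3 * 4.795832

5.3344 mm/day


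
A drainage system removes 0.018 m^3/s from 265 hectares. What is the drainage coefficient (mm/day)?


DC = Q * 86400 / (A * 10000) * 1000
DC = 0.018 * 86400 / (265 * 10000) * 1000
DC = 1555200.0000 / 2650000

0.5869 mm/day


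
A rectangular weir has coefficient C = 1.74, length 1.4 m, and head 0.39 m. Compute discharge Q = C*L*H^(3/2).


Q = C * L * H^(3/2) = 1.74 * 1.4 * 0.39^1.5 = 1.74 * 1.4 * 0.243555

0.5933 m^3/s


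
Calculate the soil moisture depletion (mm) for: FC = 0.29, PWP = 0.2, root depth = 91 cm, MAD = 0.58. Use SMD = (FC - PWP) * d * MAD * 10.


SMD = (FC - PWP) * d * MAD * 10
SMD = (0.29 - 0.2) * 91 * 0.58 * 10
SMD = 0.0900 * 91 * 0.58 * 10

47.5020 mm


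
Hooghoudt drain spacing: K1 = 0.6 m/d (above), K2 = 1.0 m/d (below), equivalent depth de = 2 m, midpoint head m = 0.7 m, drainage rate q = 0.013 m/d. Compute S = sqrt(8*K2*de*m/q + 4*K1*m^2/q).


S^2 = 8*K2*de*m/q + 4*K1*m^2/q
S^2 = 8*1.0*2*0.7/0.013 + 4*0.6*0.7^2/0.013
S = sqrt(952.0000)

30.8545 m


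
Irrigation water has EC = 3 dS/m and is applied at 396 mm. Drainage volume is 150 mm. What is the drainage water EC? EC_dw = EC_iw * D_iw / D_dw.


EC_dw = EC_iw * D_iw / D_dw
EC_dw = 3 * 396 / 150
EC_dw = 1188 / 150

7.9200 dS/m


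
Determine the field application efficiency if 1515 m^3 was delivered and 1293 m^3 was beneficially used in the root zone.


Ea = V_root / V_field * 100 = 1293 / 1515 * 100 = 85.3465%

85.3465 %


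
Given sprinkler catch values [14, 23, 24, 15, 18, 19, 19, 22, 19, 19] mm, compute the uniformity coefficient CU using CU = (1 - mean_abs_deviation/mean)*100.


mean = 19.200000 mm
MAD = 2.280000 mm
CU = (1 - 2.280000/19.200000)*100

88.1250 %


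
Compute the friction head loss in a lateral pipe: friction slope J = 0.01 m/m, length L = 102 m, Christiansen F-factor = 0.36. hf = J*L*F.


hf = J * L * F = 0.01 * 102 * 0.36 = 0.3672 m

0.3672 m


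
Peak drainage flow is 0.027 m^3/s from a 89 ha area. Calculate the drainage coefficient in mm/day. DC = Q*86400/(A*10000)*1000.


DC = Q * 86400 / (A * 10000) * 1000
DC = 0.027 * 86400 / (89 * 10000) * 1000
DC = 2332800.0000 / 890000

2.6211 mm/day


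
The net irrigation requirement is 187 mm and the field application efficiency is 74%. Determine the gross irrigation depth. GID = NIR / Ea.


Ea = 74% = 0.74
GID = NIR / Ea = 187 / 0.74 = 252.7027 mm

252.7027 mm


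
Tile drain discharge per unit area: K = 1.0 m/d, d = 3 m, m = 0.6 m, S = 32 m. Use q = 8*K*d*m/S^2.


q = 8*K*d*m/S^2
q = 8*1.0*3*0.6/32^2
q = 14.4000 / 1024

0.0141 m/d


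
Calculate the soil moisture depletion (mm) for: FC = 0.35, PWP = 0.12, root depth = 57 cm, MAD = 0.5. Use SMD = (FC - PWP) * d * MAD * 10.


SMD = (FC - PWP) * d * MAD * 10
SMD = (0.35 - 0.12) * 57 * 0.5 * 10
SMD = 0.2300 * 57 * 0.5 * 10

65.5500 mm


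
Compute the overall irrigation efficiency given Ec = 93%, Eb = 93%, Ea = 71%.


Ec = 0.93, Eb = 0.93, Ea = 0.71
E = 0.93 * 0.93 * 0.71 * 100 = 61.4079%

61.4079 %


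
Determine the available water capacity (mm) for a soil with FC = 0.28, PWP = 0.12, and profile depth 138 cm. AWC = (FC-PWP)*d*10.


AWC = (FC - PWP) * d * 10
AWC = (0.28 - 0.12) * 138 * 10
AWC = 0.1600 * 138 * 10

220.8000 mm


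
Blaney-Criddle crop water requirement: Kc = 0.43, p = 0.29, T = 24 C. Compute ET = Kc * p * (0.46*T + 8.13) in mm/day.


ET = Kc * p * (0.46*T + 8.13)
ET = 0.43 * 0.29 * (0.46*24 + 8.13)
ET = 0.43 * 0.29 * 19.1700

2.3905 mm/day


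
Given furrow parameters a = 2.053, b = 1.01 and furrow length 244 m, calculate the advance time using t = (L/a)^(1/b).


t = (L/a)^(1/b)
t = (244/2.053)^(1/1.01)
t = 118.850463^(1/1.01)

113.3591 min


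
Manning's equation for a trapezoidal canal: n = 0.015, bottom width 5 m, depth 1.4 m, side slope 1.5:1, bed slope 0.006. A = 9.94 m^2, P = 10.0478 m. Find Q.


R = A/P = 9.94/10.0478 = 0.989271
Q = (1/0.015) * 9.94 * 0.989271^(2/3) * 0.006^0.5

50.9621 m^3/s


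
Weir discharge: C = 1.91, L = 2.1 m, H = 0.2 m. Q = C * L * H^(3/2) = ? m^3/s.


Q = C * L * H^(3/2) = 1.91 * 2.1 * 0.2^1.5 = 1.91 * 2.1 * 0.089443

0.3588 m^3/s


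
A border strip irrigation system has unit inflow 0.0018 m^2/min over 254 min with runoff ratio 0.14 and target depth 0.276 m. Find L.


L = q*t/((1+r)*Z)
L = 0.0018*254/((1+0.14)*0.276)
L = 0.4572/0.31464

1.4531 m


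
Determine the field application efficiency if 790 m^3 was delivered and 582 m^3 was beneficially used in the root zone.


Ea = V_root / V_field * 100 = 582 / 790 * 100 = 73.6709%

73.6709 %


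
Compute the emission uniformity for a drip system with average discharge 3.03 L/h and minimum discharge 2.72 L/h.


EU = (q_min/q_avg)*100 = (2.72/3.03)*100 = 89.7690%

89.7690 %


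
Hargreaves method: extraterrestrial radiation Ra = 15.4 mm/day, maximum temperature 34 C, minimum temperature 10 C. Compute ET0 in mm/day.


Tmean = (Tmax + Tmin)/2 = (34 + 10)/2 = 22.0
ET0 = 0.0023 * 15.4 * (22.0 + 17.8) * sqrt(34 - 10)
ET0 = 0.0023 * 15.4 * 39.8 * 4.898979

6.9062 mm/day


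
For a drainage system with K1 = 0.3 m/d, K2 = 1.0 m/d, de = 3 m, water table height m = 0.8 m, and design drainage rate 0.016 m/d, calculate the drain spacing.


S^2 = 8*K2*de*m/q + 4*K1*m^2/q
S^2 = 8*1.0*3*0.8/0.016 + 4*0.3*0.8^2/0.016
S = sqrt(1248.0000)

35.3270 m


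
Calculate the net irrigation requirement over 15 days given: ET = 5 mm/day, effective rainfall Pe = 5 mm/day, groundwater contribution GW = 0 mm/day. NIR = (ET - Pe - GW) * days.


Daily deficit = ET - Pe - GW = 5 - 5 - 0 = 0 mm/day
NIR = 0 * 15 = 0 mm

0 mm


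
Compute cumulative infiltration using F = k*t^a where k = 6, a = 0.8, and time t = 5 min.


F = k * t^a = 6 * 5^0.8
F = 6 * 3.623898

21.7434 mm


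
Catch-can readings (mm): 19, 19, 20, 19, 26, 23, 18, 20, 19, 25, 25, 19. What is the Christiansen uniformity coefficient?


mean = 21.000000 mm
MAD = 2.500000 mm
CU = (1 - 2.500000/21.000000)*100

88.0952 %


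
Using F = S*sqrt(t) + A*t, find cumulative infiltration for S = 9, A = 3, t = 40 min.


F = S*sqrt(t) + A*t
F = 9*sqrt(40) + 3*40
F = 9*6.324555 + 120

176.9210 mm


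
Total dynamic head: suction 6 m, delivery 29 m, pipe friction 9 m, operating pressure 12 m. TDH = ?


TDH = Hs + Hd + hf + Hp = 6 + 29 + 9 + 12 = 56

56 m


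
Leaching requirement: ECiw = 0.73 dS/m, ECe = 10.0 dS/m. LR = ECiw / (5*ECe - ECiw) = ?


LR = ECiw / (5*ECe - ECiw)
LR = 0.73 / (5*10.0 - 0.73)
LR = 0.73 / 49.2700

0.0148


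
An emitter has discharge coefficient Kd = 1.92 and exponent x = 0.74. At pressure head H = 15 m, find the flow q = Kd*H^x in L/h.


q = Kd * H^x = 1.92 * 15^0.74 = 1.92 * 7.418354

14.2432 L/h


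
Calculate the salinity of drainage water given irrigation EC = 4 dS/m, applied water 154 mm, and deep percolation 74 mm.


EC_dw = EC_iw * D_iw / D_dw
EC_dw = 4 * 154 / 74
EC_dw = 616 / 74

8.3243 dS/m


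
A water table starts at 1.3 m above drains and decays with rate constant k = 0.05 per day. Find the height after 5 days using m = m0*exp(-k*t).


m = m0 * exp(-k*t)
m = 1.3 * exp(-0.05 * 5)
m = 1.3 * exp(-0.2500)

1.0124 m


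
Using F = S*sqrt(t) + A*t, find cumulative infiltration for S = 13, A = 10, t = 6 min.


F = S*sqrt(t) + A*t
F = 13*sqrt(6) + 10*6
F = 13*2.449490 + 60

91.8434 mm


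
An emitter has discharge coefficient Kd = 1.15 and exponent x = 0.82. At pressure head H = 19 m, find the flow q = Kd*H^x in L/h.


q = Kd * H^x = 1.15 * 19^0.82 = 1.15 * 11.183505

12.8610 L/h


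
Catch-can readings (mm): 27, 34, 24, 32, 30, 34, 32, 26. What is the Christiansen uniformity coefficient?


mean = 29.875000 mm
MAD = 3.156250 mm
CU = (1 - 3.156250/29.875000)*100

89.4351 %


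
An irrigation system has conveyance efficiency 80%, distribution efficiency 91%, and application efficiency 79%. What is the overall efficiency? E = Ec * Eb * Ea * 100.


Ec = 0.8, Eb = 0.91, Ea = 0.79
E = 0.8 * 0.91 * 0.79 * 100 = 57.5120%

57.5120 %


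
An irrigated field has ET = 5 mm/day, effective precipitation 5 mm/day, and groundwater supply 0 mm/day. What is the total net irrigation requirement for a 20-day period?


Daily deficit = ET - Pe - GW = 5 - 5 - 0 = 0 mm/day
NIR = 0 * 20 = 0 mm

0 mm


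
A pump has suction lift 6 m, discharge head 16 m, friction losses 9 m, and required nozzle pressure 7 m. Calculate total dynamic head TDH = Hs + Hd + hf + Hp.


TDH = Hs + Hd + hf + Hp = 6 + 16 + 9 + 7 = 38

38 m


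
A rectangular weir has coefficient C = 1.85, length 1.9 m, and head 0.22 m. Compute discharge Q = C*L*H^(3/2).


Q = C * L * H^(3/2) = 1.85 * 1.9 * 0.22^1.5 = 1.85 * 1.9 * 0.103189

0.3627 m^3/s


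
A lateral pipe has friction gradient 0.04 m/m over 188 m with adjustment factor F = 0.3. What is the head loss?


hf = J * L * F = 0.04 * 188 * 0.3 = 2.2560 m

2.2560 m


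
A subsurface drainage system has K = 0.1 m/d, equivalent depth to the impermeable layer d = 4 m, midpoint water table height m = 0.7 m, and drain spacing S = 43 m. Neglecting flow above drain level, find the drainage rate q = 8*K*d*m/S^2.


q = 8*K*d*m/S^2
q = 8*0.1*4*0.7/43^2
q = 2.2400 / 1849

0.0012 m/d


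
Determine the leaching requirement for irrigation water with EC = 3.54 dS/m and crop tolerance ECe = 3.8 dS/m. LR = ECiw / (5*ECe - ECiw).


LR = ECiw / (5*ECe - ECiw)
LR = 3.54 / (5*3.8 - 3.54)
LR = 3.54 / 15.4600

0.2290


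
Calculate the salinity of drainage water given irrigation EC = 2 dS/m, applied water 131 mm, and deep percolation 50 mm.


EC_dw = EC_iw * D_iw / D_dw
EC_dw = 2 * 131 / 50
EC_dw = 262 / 50

5.2400 dS/m


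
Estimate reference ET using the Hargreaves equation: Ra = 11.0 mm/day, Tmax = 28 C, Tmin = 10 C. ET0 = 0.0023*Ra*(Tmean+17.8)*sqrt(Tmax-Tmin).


Tmean = (Tmax + Tmin)/2 = (28 + 10)/2 = 19.0
ET0 = 0.0023 * 11.0 * (19.0 + 17.8) * sqrt(28 - 10)
ET0 = 0.0023 * 11.0 * 36.8 * 4.242641

3.9501 mm/day


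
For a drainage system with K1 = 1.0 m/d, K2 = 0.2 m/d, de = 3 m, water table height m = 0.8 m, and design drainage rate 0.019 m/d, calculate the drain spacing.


S^2 = 8*K2*de*m/q + 4*K1*m^2/q
S^2 = 8*0.2*3*0.8/0.019 + 4*1.0*0.8^2/0.019
S = sqrt(336.8421)

18.3533 m


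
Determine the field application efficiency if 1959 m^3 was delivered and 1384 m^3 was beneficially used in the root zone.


Ea = V_root / V_field * 100 = 1384 / 1959 * 100 = 70.6483%

70.6483 %


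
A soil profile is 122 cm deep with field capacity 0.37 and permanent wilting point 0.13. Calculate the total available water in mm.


AWC = (FC - PWP) * d * 10
AWC = (0.37 - 0.13) * 122 * 10
AWC = 0.2400 * 122 * 10

292.8000 mm


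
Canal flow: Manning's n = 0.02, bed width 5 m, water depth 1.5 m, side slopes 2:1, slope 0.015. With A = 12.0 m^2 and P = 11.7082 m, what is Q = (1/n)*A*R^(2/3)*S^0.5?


R = A/P = 12.0/11.7082 = 1.024923
Q = (1/0.02) * 12.0 * 1.024923^(2/3) * 0.015^0.5

74.7006 m^3/s


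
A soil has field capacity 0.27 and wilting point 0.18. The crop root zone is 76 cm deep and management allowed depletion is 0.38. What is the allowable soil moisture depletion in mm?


SMD = (FC - PWP) * d * MAD * 10
SMD = (0.27 - 0.18) * 76 * 0.38 * 10
SMD = 0.0900 * 76 * 0.38 * 10

25.9920 mm


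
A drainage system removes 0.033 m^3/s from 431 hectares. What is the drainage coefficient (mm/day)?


DC = Q * 86400 / (A * 10000) * 1000
DC = 0.033 * 86400 / (431 * 10000) * 1000
DC = 2851200.0000 / 4310000

0.6615 mm/day


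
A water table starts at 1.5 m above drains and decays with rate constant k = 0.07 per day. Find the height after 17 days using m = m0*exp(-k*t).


m = m0 * exp(-k*t)
m = 1.5 * exp(-0.07 * 17)
m = 1.5 * exp(-1.1900)

0.4563 m


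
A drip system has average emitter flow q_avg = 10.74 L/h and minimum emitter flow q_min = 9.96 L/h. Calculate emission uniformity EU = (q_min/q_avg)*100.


EU = (q_min/q_avg)*100 = (9.96/10.74)*100 = 92.7374%

92.7374 %


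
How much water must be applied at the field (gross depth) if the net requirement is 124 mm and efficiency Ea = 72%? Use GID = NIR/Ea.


Ea = 72% = 0.72
GID = NIR / Ea = 124 / 0.72 = 172.2222 mm

172.2222 mm


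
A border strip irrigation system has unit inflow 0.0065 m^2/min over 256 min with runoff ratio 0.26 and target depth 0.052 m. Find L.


L = q*t/((1+r)*Z)
L = 0.0065*256/((1+0.26)*0.052)
L = 1.664/0.06552

25.3968 m


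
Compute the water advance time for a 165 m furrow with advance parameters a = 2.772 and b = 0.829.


t = (L/a)^(1/b)
t = (165/2.772)^(1/0.829)
t = 59.523810^(1/0.829)

138.2805 min


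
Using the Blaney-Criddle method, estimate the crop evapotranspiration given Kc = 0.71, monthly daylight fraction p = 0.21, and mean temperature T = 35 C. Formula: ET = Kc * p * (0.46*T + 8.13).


ET = Kc * p * (0.46*T + 8.13)
ET = 0.71 * 0.21 * (0.46*35 + 8.13)
ET = 0.71 * 0.21 * 24.2300

3.6127 mm/day


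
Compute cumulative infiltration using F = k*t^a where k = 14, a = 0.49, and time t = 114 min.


F = k * t^a = 14 * 114^0.49
F = 14 * 10.183179

142.5645 mm


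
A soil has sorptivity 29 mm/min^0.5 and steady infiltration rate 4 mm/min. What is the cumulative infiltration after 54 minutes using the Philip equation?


F = S*sqrt(t) + A*t
F = 29*sqrt(54) + 4*54
F = 29*7.348469 + 216

429.1056 mm


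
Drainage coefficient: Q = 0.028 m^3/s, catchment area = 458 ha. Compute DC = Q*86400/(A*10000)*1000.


DC = Q * 86400 / (A * 10000) * 1000
DC = 0.028 * 86400 / (458 * 10000) * 1000
DC = 2419200.0000 / 4580000

0.5282 mm/day


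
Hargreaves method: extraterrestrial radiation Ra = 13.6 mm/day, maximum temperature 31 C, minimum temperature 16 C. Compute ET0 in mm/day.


Tmean = (Tmax + Tmin)/2 = (31 + 16)/2 = 23.5
ET0 = 0.0023 * 13.6 * (23.5 + 17.8) * sqrt(31 - 16)
ET0 = 0.0023 * 13.6 * 41.3 * 3.872983

5.0034 mm/day


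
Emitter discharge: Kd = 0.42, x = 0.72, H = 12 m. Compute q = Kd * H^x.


q = Kd * H^x = 0.42 * 12^0.72 = 0.42 * 5.984261

2.5134 L/h


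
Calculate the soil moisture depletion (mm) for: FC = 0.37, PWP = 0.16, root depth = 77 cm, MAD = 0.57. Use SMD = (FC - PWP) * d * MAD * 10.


SMD = (FC - PWP) * d * MAD * 10
SMD = (0.37 - 0.16) * 77 * 0.57 * 10
SMD = 0.2100 * 77 * 0.57 * 10

92.1690 mm


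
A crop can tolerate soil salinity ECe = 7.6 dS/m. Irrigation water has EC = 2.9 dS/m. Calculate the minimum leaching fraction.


LR = ECiw / (5*ECe - ECiw)
LR = 2.9 / (5*7.6 - 2.9)
LR = 2.9 / 35.1000

0.0826


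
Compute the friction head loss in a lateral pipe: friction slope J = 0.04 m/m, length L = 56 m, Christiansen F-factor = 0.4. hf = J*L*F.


hf = J * L * F = 0.04 * 56 * 0.4 = 0.8960 m

0.8960 m


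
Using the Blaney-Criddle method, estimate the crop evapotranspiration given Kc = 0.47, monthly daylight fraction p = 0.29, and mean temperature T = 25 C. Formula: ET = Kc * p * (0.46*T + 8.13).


ET = Kc * p * (0.46*T + 8.13)
ET = 0.47 * 0.29 * (0.46*25 + 8.13)
ET = 0.47 * 0.29 * 19.6300

2.6756 mm/day


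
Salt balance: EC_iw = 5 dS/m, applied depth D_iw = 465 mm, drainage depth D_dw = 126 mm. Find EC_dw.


EC_dw = EC_iw * D_iw / D_dw
EC_dw = 5 * 465 / 126
EC_dw = 2325 / 126

18.4524 dS/m


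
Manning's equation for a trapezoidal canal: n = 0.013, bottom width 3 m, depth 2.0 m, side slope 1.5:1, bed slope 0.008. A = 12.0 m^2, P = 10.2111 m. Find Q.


R = A/P = 12.0/10.2111 = 1.175192
Q = (1/0.013) * 12.0 * 1.175192^(2/3) * 0.008^0.5

91.9437 m^3/s


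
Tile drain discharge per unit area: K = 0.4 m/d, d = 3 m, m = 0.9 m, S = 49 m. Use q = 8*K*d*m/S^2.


q = 8*K*d*m/S^2
q = 8*0.4*3*0.9/49^2
q = 8.6400 / 2401

0.0036 m/d


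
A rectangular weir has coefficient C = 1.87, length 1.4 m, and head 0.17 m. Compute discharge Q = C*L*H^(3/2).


Q = C * L * H^(3/2) = 1.87 * 1.4 * 0.17^1.5 = 1.87 * 1.4 * 0.070093

0.1835 m^3/s


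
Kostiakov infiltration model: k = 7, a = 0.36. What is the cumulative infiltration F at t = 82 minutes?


F = k * t^a = 7 * 82^0.36
F = 7 * 4.886220

34.2035 mm


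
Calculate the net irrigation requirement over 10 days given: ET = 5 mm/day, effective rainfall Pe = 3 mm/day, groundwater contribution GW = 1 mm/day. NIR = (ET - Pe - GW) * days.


Daily deficit = ET - Pe - GW = 5 - 3 - 1 = 1 mm/day
NIR = 1 * 10 = 10 mm

10.0000 mm


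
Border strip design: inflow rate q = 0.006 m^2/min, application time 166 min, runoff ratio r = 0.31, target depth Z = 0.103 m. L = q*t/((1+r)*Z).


L = q*t/((1+r)*Z)
L = 0.006*166/((1+0.31)*0.103)
L = 0.996/0.13493

7.3816 m


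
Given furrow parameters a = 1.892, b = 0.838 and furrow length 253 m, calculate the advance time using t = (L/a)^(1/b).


t = (L/a)^(1/b)
t = (253/1.892)^(1/0.838)
t = 133.720930^(1/0.838)

344.5330 min


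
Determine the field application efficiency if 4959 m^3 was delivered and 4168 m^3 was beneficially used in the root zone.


Ea = V_root / V_field * 100 = 4168 / 4959 * 100 = 84.0492%

84.0492 %


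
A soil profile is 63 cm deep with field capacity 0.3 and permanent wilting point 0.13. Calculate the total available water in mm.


AWC = (FC - PWP) * d * 10
AWC = (0.3 - 0.13) * 63 * 10
AWC = 0.1700 * 63 * 10

107.1000 mm


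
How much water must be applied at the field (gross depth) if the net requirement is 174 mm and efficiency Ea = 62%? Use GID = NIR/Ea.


Ea = 62% = 0.62
GID = NIR / Ea = 174 / 0.62 = 280.6452 mm

280.6452 mm


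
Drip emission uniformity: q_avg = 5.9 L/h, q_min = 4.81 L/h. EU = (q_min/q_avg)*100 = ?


EU = (q_min/q_avg)*100 = (4.81/5.9)*100 = 81.5254%

81.5254 %


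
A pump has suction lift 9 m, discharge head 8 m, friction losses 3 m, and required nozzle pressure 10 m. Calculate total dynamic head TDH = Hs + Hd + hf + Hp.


TDH = Hs + Hd + hf + Hp = 9 + 8 + 3 + 10 = 30

30 m


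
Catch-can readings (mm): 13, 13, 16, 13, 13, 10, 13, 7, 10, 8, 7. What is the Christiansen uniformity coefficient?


mean = 11.181818 mm
MAD = 2.528926 mm
CU = (1 - 2.528926/11.181818)*100

77.3836 %


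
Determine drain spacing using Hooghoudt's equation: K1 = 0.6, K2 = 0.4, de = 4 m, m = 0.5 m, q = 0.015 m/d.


S^2 = 8*K2*de*m/q + 4*K1*m^2/q
S^2 = 8*0.4*4*0.5/0.015 + 4*0.6*0.5^2/0.015
S = sqrt(466.6667)

21.6025 m


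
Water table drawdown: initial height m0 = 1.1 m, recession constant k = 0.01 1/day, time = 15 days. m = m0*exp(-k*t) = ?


m = m0 * exp(-k*t)
m = 1.1 * exp(-0.01 * 15)
m = 1.1 * exp(-0.1500)

0.9468 m


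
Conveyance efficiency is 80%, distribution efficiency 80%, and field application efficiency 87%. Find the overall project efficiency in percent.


Ec = 0.8, Eb = 0.8, Ea = 0.87
E = 0.8 * 0.8 * 0.87 * 100 = 55.6800%

55.6800 %


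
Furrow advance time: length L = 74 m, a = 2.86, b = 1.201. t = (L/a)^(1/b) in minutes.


t = (L/a)^(1/b)
t = (74/2.86)^(1/1.201)
t = 25.874126^(1/1.201)

15.0109 min


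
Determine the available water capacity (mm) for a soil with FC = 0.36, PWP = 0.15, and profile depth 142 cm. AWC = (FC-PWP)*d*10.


AWC = (FC - PWP) * d * 10
AWC = (0.36 - 0.15) * 142 * 10
AWC = 0.2100 * 142 * 10

298.2000 mm


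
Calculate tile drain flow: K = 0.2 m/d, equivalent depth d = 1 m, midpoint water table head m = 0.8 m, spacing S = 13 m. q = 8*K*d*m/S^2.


q = 8*K*d*m/S^2
q = 8*0.2*1*0.8/13^2
q = 1.2800 / 169

0.0076 m/d


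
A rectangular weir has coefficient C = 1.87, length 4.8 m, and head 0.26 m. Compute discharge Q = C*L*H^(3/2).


Q = C * L * H^(3/2) = 1.87 * 4.8 * 0.26^1.5 = 1.87 * 4.8 * 0.132575

1.1900 m^3/s


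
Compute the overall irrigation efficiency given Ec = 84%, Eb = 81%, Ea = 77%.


Ec = 0.84, Eb = 0.81, Ea = 0.77
E = 0.84 * 0.81 * 0.77 * 100 = 52.3908%

52.3908 %


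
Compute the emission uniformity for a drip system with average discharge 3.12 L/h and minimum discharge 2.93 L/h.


EU = (q_min/q_avg)*100 = (2.93/3.12)*100 = 93.9103%

93.9103 %


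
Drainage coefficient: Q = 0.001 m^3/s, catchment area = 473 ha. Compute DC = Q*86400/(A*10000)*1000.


DC = Q * 86400 / (A * 10000) * 1000
DC = 0.001 * 86400 / (473 * 10000) * 1000
DC = 86400.0000 / 4730000

0.0183 mm/day


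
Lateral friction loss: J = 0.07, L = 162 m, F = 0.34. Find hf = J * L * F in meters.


hf = J * L * F = 0.07 * 162 * 0.34 = 3.8556 m

3.8556 m


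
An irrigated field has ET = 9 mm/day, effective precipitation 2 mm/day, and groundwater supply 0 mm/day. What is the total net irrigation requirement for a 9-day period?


Daily deficit = ET - Pe - GW = 9 - 2 - 0 = 7 mm/day
NIR = 7 * 9 = 63 mm

63.0000 mm


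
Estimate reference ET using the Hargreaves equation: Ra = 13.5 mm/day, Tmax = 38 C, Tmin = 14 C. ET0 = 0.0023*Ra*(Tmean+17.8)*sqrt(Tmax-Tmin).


Tmean = (Tmax + Tmin)/2 = (38 + 14)/2 = 26.0
ET0 = 0.0023 * 13.5 * (26.0 + 17.8) * sqrt(38 - 14)
ET0 = 0.0023 * 13.5 * 43.8 * 4.898979

6.6626 mm/day


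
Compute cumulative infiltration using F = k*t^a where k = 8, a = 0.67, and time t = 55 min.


F = k * t^a = 8 * 55^0.67
F = 8 * 14.656930

117.2554 mm


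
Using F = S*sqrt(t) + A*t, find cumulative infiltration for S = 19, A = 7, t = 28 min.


F = S*sqrt(t) + A*t
F = 19*sqrt(28) + 7*28
F = 19*5.291503 + 196

296.5386 mm


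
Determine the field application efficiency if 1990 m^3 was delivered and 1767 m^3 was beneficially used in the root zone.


Ea = V_root / V_field * 100 = 1767 / 1990 * 100 = 88.7940%

88.7940 %


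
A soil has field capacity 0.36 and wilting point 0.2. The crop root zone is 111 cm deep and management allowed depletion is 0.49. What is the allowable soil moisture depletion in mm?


SMD = (FC - PWP) * d * MAD * 10
SMD = (0.36 - 0.2) * 111 * 0.49 * 10
SMD = 0.1600 * 111 * 0.49 * 10

87.0240 mm


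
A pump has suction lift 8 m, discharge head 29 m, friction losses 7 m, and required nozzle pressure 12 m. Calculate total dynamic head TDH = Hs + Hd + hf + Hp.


TDH = Hs + Hd + hf + Hp = 8 + 29 + 7 + 12 = 56

56 m


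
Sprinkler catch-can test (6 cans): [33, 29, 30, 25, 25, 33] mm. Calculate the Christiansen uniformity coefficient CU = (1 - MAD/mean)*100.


mean = 29.166667 mm
MAD = 2.833333 mm
CU = (1 - 2.833333/29.166667)*100

90.2857 %


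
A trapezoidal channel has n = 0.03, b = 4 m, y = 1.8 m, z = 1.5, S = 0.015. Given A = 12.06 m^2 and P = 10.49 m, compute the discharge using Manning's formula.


R = A/P = 12.06/10.49 = 1.149666
Q = (1/0.03) * 12.06 * 1.149666^(2/3) * 0.015^0.5

54.0322 m^3/s


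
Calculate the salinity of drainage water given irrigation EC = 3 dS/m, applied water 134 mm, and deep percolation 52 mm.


EC_dw = EC_iw * D_iw / D_dw
EC_dw = 3 * 134 / 52
EC_dw = 402 / 52

7.7308 dS/m


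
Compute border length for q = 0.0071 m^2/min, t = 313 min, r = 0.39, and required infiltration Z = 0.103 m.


L = q*t/((1+r)*Z)
L = 0.0071*313/((1+0.39)*0.103)
L = 2.2223/0.14317

15.5221 m


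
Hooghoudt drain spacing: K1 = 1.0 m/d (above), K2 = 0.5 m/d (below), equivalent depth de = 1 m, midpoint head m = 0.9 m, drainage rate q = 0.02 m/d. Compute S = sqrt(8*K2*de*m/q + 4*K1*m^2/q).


S^2 = 8*K2*de*m/q + 4*K1*m^2/q
S^2 = 8*0.5*1*0.9/0.02 + 4*1.0*0.9^2/0.02
S = sqrt(342.0000)

18.4932 m


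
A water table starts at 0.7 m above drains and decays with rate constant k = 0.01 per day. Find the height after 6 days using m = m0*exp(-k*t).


m = m0 * exp(-k*t)
m = 0.7 * exp(-0.01 * 6)
m = 0.7 * exp(-0.0600)

0.6592 m


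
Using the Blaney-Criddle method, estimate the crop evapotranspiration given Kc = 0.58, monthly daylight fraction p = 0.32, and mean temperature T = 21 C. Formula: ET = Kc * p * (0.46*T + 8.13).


ET = Kc * p * (0.46*T + 8.13)
ET = 0.58 * 0.32 * (0.46*21 + 8.13)
ET = 0.58 * 0.32 * 17.7900

3.3018 mm/day


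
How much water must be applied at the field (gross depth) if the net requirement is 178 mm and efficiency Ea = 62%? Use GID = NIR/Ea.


Ea = 62% = 0.62
GID = NIR / Ea = 178 / 0.62 = 287.0968 mm

287.0968 mm
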